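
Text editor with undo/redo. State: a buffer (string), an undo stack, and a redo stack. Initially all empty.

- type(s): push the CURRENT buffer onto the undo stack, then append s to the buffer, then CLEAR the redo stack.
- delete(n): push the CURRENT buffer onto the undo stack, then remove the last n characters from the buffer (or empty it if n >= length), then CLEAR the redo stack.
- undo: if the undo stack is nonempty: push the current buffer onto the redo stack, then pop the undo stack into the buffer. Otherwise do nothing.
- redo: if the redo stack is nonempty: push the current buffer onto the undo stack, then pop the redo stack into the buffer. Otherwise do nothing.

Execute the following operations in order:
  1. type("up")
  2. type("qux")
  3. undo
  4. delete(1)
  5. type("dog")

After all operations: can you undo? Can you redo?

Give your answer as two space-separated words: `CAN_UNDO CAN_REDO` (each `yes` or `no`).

After op 1 (type): buf='up' undo_depth=1 redo_depth=0
After op 2 (type): buf='upqux' undo_depth=2 redo_depth=0
After op 3 (undo): buf='up' undo_depth=1 redo_depth=1
After op 4 (delete): buf='u' undo_depth=2 redo_depth=0
After op 5 (type): buf='udog' undo_depth=3 redo_depth=0

Answer: yes no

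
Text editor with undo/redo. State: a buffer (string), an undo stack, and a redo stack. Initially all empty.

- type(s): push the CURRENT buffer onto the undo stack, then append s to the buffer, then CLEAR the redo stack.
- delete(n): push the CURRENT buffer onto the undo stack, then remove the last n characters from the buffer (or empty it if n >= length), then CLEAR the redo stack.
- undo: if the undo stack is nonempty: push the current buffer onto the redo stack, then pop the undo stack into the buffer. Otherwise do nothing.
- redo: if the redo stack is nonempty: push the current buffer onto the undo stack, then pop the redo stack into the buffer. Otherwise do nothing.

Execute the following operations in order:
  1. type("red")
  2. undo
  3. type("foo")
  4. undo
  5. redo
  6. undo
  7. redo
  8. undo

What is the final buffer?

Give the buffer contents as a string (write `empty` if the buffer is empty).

Answer: empty

Derivation:
After op 1 (type): buf='red' undo_depth=1 redo_depth=0
After op 2 (undo): buf='(empty)' undo_depth=0 redo_depth=1
After op 3 (type): buf='foo' undo_depth=1 redo_depth=0
After op 4 (undo): buf='(empty)' undo_depth=0 redo_depth=1
After op 5 (redo): buf='foo' undo_depth=1 redo_depth=0
After op 6 (undo): buf='(empty)' undo_depth=0 redo_depth=1
After op 7 (redo): buf='foo' undo_depth=1 redo_depth=0
After op 8 (undo): buf='(empty)' undo_depth=0 redo_depth=1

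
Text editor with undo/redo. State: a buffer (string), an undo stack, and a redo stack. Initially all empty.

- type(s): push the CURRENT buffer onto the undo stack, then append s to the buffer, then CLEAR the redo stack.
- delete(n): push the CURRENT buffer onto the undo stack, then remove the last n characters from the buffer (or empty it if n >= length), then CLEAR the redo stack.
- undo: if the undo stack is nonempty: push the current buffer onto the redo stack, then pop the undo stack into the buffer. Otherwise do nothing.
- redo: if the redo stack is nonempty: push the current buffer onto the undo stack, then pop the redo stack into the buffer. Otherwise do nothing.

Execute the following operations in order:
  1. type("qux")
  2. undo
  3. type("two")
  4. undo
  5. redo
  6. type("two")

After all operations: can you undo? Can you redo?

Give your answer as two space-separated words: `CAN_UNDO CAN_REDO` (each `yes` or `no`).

Answer: yes no

Derivation:
After op 1 (type): buf='qux' undo_depth=1 redo_depth=0
After op 2 (undo): buf='(empty)' undo_depth=0 redo_depth=1
After op 3 (type): buf='two' undo_depth=1 redo_depth=0
After op 4 (undo): buf='(empty)' undo_depth=0 redo_depth=1
After op 5 (redo): buf='two' undo_depth=1 redo_depth=0
After op 6 (type): buf='twotwo' undo_depth=2 redo_depth=0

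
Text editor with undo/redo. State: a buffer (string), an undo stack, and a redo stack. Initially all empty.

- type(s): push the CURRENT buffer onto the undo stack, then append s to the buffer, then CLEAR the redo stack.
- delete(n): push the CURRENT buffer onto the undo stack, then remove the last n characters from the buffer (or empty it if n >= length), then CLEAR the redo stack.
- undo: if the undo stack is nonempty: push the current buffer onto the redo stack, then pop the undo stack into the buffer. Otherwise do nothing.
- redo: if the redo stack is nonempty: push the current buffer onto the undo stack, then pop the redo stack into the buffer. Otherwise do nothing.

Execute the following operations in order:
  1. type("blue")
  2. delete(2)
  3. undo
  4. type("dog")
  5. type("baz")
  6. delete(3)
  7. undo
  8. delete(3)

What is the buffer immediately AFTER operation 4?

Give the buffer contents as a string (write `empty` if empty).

After op 1 (type): buf='blue' undo_depth=1 redo_depth=0
After op 2 (delete): buf='bl' undo_depth=2 redo_depth=0
After op 3 (undo): buf='blue' undo_depth=1 redo_depth=1
After op 4 (type): buf='bluedog' undo_depth=2 redo_depth=0

Answer: bluedog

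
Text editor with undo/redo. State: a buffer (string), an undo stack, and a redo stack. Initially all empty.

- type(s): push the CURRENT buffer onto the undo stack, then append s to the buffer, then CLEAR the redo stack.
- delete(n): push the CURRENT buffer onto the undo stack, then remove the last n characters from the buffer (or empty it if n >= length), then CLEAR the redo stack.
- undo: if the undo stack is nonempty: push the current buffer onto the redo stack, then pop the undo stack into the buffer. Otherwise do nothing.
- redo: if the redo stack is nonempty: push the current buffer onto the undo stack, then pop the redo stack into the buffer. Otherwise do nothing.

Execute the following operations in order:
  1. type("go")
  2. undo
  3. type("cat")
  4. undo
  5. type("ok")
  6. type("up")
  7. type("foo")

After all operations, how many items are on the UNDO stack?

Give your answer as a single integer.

After op 1 (type): buf='go' undo_depth=1 redo_depth=0
After op 2 (undo): buf='(empty)' undo_depth=0 redo_depth=1
After op 3 (type): buf='cat' undo_depth=1 redo_depth=0
After op 4 (undo): buf='(empty)' undo_depth=0 redo_depth=1
After op 5 (type): buf='ok' undo_depth=1 redo_depth=0
After op 6 (type): buf='okup' undo_depth=2 redo_depth=0
After op 7 (type): buf='okupfoo' undo_depth=3 redo_depth=0

Answer: 3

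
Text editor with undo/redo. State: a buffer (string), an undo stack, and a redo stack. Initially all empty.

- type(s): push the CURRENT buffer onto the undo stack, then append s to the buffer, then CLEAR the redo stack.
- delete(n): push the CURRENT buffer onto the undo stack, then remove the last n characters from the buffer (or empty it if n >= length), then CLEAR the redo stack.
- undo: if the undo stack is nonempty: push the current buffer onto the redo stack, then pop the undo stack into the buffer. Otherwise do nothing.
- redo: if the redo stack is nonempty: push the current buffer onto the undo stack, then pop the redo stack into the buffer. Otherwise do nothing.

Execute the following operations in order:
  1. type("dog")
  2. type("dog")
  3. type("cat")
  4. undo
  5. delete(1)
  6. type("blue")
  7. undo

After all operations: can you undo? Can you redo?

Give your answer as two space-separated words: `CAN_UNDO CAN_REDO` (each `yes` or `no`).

After op 1 (type): buf='dog' undo_depth=1 redo_depth=0
After op 2 (type): buf='dogdog' undo_depth=2 redo_depth=0
After op 3 (type): buf='dogdogcat' undo_depth=3 redo_depth=0
After op 4 (undo): buf='dogdog' undo_depth=2 redo_depth=1
After op 5 (delete): buf='dogdo' undo_depth=3 redo_depth=0
After op 6 (type): buf='dogdoblue' undo_depth=4 redo_depth=0
After op 7 (undo): buf='dogdo' undo_depth=3 redo_depth=1

Answer: yes yes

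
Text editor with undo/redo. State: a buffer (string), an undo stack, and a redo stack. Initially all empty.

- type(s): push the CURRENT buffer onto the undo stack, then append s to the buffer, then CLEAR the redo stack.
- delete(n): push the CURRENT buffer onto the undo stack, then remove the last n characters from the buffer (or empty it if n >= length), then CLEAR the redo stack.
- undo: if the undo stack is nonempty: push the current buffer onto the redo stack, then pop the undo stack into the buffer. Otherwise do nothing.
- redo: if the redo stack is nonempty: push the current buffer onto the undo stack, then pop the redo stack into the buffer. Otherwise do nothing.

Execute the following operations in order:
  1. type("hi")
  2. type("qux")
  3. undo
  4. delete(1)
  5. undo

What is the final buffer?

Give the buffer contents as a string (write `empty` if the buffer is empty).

After op 1 (type): buf='hi' undo_depth=1 redo_depth=0
After op 2 (type): buf='hiqux' undo_depth=2 redo_depth=0
After op 3 (undo): buf='hi' undo_depth=1 redo_depth=1
After op 4 (delete): buf='h' undo_depth=2 redo_depth=0
After op 5 (undo): buf='hi' undo_depth=1 redo_depth=1

Answer: hi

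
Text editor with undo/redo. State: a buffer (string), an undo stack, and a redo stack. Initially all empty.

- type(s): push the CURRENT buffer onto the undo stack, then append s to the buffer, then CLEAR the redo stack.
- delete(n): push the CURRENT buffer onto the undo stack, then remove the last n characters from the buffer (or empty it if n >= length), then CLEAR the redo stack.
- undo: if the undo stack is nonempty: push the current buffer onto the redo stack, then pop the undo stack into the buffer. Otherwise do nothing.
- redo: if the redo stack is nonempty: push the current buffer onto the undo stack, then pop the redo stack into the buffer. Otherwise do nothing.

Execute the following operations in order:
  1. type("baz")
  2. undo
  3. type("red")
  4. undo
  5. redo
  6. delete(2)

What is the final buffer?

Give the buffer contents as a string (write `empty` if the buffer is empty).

Answer: r

Derivation:
After op 1 (type): buf='baz' undo_depth=1 redo_depth=0
After op 2 (undo): buf='(empty)' undo_depth=0 redo_depth=1
After op 3 (type): buf='red' undo_depth=1 redo_depth=0
After op 4 (undo): buf='(empty)' undo_depth=0 redo_depth=1
After op 5 (redo): buf='red' undo_depth=1 redo_depth=0
After op 6 (delete): buf='r' undo_depth=2 redo_depth=0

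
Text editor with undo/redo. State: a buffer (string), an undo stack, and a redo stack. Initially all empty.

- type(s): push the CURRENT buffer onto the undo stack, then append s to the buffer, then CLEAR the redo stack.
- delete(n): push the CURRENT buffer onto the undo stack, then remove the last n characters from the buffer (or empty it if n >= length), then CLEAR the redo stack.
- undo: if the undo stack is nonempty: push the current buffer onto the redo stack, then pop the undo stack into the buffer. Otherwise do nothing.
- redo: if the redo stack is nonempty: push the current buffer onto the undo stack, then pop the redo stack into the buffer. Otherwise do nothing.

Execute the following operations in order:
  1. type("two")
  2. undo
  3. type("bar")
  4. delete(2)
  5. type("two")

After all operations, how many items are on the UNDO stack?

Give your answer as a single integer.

After op 1 (type): buf='two' undo_depth=1 redo_depth=0
After op 2 (undo): buf='(empty)' undo_depth=0 redo_depth=1
After op 3 (type): buf='bar' undo_depth=1 redo_depth=0
After op 4 (delete): buf='b' undo_depth=2 redo_depth=0
After op 5 (type): buf='btwo' undo_depth=3 redo_depth=0

Answer: 3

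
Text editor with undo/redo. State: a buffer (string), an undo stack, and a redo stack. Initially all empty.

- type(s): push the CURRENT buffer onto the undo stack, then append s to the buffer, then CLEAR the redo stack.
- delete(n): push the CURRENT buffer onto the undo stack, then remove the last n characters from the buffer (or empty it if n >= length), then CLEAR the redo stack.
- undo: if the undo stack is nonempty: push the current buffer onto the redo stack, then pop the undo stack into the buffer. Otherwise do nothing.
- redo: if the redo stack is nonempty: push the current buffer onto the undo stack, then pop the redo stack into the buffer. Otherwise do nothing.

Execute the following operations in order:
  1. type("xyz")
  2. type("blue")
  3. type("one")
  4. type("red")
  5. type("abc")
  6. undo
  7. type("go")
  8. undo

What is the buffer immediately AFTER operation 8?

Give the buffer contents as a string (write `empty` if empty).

Answer: xyzblueonered

Derivation:
After op 1 (type): buf='xyz' undo_depth=1 redo_depth=0
After op 2 (type): buf='xyzblue' undo_depth=2 redo_depth=0
After op 3 (type): buf='xyzblueone' undo_depth=3 redo_depth=0
After op 4 (type): buf='xyzblueonered' undo_depth=4 redo_depth=0
After op 5 (type): buf='xyzblueoneredabc' undo_depth=5 redo_depth=0
After op 6 (undo): buf='xyzblueonered' undo_depth=4 redo_depth=1
After op 7 (type): buf='xyzblueoneredgo' undo_depth=5 redo_depth=0
After op 8 (undo): buf='xyzblueonered' undo_depth=4 redo_depth=1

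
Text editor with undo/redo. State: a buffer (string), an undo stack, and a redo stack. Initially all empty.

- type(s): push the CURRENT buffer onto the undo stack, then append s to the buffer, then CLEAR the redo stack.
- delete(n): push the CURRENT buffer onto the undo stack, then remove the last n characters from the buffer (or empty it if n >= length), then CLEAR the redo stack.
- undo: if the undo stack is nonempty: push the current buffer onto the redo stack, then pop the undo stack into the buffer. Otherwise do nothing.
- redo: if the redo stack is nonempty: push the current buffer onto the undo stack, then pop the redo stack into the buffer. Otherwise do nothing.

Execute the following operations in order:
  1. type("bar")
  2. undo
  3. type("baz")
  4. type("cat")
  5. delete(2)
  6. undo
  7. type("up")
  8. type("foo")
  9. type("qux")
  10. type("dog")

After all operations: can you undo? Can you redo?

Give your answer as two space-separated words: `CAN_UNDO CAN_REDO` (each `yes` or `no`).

After op 1 (type): buf='bar' undo_depth=1 redo_depth=0
After op 2 (undo): buf='(empty)' undo_depth=0 redo_depth=1
After op 3 (type): buf='baz' undo_depth=1 redo_depth=0
After op 4 (type): buf='bazcat' undo_depth=2 redo_depth=0
After op 5 (delete): buf='bazc' undo_depth=3 redo_depth=0
After op 6 (undo): buf='bazcat' undo_depth=2 redo_depth=1
After op 7 (type): buf='bazcatup' undo_depth=3 redo_depth=0
After op 8 (type): buf='bazcatupfoo' undo_depth=4 redo_depth=0
After op 9 (type): buf='bazcatupfooqux' undo_depth=5 redo_depth=0
After op 10 (type): buf='bazcatupfooquxdog' undo_depth=6 redo_depth=0

Answer: yes no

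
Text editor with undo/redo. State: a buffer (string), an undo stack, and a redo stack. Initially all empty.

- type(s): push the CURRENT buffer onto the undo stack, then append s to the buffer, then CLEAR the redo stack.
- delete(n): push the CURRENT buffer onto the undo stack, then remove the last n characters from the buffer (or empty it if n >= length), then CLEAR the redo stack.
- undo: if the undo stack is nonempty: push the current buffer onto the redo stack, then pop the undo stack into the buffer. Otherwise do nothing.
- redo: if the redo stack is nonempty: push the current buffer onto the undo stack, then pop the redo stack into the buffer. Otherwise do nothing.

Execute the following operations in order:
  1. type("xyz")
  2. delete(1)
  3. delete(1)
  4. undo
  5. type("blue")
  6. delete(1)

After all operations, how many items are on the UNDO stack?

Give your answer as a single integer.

Answer: 4

Derivation:
After op 1 (type): buf='xyz' undo_depth=1 redo_depth=0
After op 2 (delete): buf='xy' undo_depth=2 redo_depth=0
After op 3 (delete): buf='x' undo_depth=3 redo_depth=0
After op 4 (undo): buf='xy' undo_depth=2 redo_depth=1
After op 5 (type): buf='xyblue' undo_depth=3 redo_depth=0
After op 6 (delete): buf='xyblu' undo_depth=4 redo_depth=0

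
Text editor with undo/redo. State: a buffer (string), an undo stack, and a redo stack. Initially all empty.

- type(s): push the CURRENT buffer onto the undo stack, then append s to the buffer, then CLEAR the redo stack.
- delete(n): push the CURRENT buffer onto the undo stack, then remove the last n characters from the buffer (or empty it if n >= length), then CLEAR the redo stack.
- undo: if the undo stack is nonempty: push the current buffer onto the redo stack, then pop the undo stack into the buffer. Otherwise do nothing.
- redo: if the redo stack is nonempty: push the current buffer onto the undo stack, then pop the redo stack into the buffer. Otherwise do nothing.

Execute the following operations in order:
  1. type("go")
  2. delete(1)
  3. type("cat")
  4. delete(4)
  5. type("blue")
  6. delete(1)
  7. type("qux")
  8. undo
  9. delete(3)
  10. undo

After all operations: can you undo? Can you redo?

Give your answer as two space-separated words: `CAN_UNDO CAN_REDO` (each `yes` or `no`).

Answer: yes yes

Derivation:
After op 1 (type): buf='go' undo_depth=1 redo_depth=0
After op 2 (delete): buf='g' undo_depth=2 redo_depth=0
After op 3 (type): buf='gcat' undo_depth=3 redo_depth=0
After op 4 (delete): buf='(empty)' undo_depth=4 redo_depth=0
After op 5 (type): buf='blue' undo_depth=5 redo_depth=0
After op 6 (delete): buf='blu' undo_depth=6 redo_depth=0
After op 7 (type): buf='bluqux' undo_depth=7 redo_depth=0
After op 8 (undo): buf='blu' undo_depth=6 redo_depth=1
After op 9 (delete): buf='(empty)' undo_depth=7 redo_depth=0
After op 10 (undo): buf='blu' undo_depth=6 redo_depth=1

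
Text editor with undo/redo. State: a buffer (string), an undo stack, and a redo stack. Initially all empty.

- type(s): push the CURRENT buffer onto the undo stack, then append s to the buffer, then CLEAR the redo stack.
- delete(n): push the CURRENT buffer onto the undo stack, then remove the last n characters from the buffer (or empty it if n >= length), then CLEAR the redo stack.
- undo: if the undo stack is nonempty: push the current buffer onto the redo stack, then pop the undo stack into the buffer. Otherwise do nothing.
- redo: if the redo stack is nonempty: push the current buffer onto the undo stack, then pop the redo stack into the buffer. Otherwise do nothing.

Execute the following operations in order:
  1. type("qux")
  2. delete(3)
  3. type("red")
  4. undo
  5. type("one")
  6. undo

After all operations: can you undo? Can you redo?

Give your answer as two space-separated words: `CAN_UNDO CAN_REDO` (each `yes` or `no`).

After op 1 (type): buf='qux' undo_depth=1 redo_depth=0
After op 2 (delete): buf='(empty)' undo_depth=2 redo_depth=0
After op 3 (type): buf='red' undo_depth=3 redo_depth=0
After op 4 (undo): buf='(empty)' undo_depth=2 redo_depth=1
After op 5 (type): buf='one' undo_depth=3 redo_depth=0
After op 6 (undo): buf='(empty)' undo_depth=2 redo_depth=1

Answer: yes yes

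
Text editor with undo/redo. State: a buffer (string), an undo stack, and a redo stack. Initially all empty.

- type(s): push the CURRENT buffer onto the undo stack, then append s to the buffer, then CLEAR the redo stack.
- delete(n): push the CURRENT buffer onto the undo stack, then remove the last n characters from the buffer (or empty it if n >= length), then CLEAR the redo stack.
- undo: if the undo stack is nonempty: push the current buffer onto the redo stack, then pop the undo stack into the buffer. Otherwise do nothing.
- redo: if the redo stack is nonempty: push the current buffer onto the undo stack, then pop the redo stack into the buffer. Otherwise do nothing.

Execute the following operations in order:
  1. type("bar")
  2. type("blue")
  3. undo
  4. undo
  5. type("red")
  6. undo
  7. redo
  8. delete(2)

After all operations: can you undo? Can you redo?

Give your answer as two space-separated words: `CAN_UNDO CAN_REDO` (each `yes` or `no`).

Answer: yes no

Derivation:
After op 1 (type): buf='bar' undo_depth=1 redo_depth=0
After op 2 (type): buf='barblue' undo_depth=2 redo_depth=0
After op 3 (undo): buf='bar' undo_depth=1 redo_depth=1
After op 4 (undo): buf='(empty)' undo_depth=0 redo_depth=2
After op 5 (type): buf='red' undo_depth=1 redo_depth=0
After op 6 (undo): buf='(empty)' undo_depth=0 redo_depth=1
After op 7 (redo): buf='red' undo_depth=1 redo_depth=0
After op 8 (delete): buf='r' undo_depth=2 redo_depth=0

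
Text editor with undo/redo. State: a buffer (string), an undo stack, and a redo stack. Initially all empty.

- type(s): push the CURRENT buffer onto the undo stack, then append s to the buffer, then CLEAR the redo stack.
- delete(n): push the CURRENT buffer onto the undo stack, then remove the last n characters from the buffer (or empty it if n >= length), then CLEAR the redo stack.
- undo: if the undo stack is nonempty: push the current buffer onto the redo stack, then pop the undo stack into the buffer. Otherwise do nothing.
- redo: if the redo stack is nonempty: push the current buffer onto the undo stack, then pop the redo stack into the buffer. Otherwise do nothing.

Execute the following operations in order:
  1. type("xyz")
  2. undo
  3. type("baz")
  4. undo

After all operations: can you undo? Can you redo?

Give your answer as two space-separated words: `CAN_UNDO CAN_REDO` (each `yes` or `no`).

After op 1 (type): buf='xyz' undo_depth=1 redo_depth=0
After op 2 (undo): buf='(empty)' undo_depth=0 redo_depth=1
After op 3 (type): buf='baz' undo_depth=1 redo_depth=0
After op 4 (undo): buf='(empty)' undo_depth=0 redo_depth=1

Answer: no yes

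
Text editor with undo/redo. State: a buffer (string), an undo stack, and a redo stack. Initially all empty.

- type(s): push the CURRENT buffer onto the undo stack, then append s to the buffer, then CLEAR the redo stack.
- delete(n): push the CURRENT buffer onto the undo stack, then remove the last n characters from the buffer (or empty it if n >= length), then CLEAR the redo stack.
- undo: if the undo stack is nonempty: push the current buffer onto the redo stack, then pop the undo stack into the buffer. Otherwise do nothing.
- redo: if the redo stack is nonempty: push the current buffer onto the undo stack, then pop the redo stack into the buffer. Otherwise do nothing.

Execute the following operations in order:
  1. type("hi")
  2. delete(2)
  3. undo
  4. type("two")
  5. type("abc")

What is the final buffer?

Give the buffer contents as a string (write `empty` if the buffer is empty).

Answer: hitwoabc

Derivation:
After op 1 (type): buf='hi' undo_depth=1 redo_depth=0
After op 2 (delete): buf='(empty)' undo_depth=2 redo_depth=0
After op 3 (undo): buf='hi' undo_depth=1 redo_depth=1
After op 4 (type): buf='hitwo' undo_depth=2 redo_depth=0
After op 5 (type): buf='hitwoabc' undo_depth=3 redo_depth=0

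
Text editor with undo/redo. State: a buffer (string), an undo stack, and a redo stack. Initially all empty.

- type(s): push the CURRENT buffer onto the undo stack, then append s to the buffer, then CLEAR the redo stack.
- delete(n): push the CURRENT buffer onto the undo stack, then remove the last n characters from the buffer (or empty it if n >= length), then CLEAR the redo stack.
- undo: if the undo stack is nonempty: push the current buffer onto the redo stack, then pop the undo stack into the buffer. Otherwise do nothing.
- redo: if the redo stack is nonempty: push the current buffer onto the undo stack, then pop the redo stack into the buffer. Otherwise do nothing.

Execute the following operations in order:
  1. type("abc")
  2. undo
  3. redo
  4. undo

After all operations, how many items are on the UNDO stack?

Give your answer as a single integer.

Answer: 0

Derivation:
After op 1 (type): buf='abc' undo_depth=1 redo_depth=0
After op 2 (undo): buf='(empty)' undo_depth=0 redo_depth=1
After op 3 (redo): buf='abc' undo_depth=1 redo_depth=0
After op 4 (undo): buf='(empty)' undo_depth=0 redo_depth=1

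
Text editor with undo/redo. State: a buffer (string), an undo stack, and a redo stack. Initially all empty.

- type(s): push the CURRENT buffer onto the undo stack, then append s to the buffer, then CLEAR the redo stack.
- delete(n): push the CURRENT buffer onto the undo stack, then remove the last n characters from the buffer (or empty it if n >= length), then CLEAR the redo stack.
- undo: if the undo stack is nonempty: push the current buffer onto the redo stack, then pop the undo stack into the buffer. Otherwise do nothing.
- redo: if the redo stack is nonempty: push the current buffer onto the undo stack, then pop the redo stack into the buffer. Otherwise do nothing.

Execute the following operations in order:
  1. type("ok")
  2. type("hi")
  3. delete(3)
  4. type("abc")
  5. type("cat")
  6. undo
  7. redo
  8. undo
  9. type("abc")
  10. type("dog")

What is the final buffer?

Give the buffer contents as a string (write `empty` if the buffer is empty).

After op 1 (type): buf='ok' undo_depth=1 redo_depth=0
After op 2 (type): buf='okhi' undo_depth=2 redo_depth=0
After op 3 (delete): buf='o' undo_depth=3 redo_depth=0
After op 4 (type): buf='oabc' undo_depth=4 redo_depth=0
After op 5 (type): buf='oabccat' undo_depth=5 redo_depth=0
After op 6 (undo): buf='oabc' undo_depth=4 redo_depth=1
After op 7 (redo): buf='oabccat' undo_depth=5 redo_depth=0
After op 8 (undo): buf='oabc' undo_depth=4 redo_depth=1
After op 9 (type): buf='oabcabc' undo_depth=5 redo_depth=0
After op 10 (type): buf='oabcabcdog' undo_depth=6 redo_depth=0

Answer: oabcabcdog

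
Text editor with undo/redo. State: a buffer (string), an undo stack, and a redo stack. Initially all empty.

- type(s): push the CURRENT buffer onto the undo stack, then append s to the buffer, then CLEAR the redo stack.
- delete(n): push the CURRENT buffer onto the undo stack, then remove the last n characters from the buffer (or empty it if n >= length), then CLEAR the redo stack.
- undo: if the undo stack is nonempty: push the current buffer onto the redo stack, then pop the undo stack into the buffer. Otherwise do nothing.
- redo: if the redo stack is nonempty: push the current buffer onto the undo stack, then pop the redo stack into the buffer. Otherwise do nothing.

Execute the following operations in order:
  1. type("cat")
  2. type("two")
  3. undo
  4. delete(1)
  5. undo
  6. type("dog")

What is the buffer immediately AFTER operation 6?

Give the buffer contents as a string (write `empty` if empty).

After op 1 (type): buf='cat' undo_depth=1 redo_depth=0
After op 2 (type): buf='cattwo' undo_depth=2 redo_depth=0
After op 3 (undo): buf='cat' undo_depth=1 redo_depth=1
After op 4 (delete): buf='ca' undo_depth=2 redo_depth=0
After op 5 (undo): buf='cat' undo_depth=1 redo_depth=1
After op 6 (type): buf='catdog' undo_depth=2 redo_depth=0

Answer: catdog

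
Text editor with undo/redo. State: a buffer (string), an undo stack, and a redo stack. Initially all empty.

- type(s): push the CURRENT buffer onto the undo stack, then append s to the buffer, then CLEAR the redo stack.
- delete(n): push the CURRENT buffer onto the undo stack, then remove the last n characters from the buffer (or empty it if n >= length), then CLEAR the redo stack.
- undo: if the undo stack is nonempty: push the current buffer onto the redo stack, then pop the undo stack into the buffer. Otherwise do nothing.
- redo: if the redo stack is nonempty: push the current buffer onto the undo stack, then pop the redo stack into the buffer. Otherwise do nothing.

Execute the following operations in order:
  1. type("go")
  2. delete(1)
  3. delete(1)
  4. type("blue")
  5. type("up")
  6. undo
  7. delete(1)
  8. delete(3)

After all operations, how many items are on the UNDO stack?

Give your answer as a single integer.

After op 1 (type): buf='go' undo_depth=1 redo_depth=0
After op 2 (delete): buf='g' undo_depth=2 redo_depth=0
After op 3 (delete): buf='(empty)' undo_depth=3 redo_depth=0
After op 4 (type): buf='blue' undo_depth=4 redo_depth=0
After op 5 (type): buf='blueup' undo_depth=5 redo_depth=0
After op 6 (undo): buf='blue' undo_depth=4 redo_depth=1
After op 7 (delete): buf='blu' undo_depth=5 redo_depth=0
After op 8 (delete): buf='(empty)' undo_depth=6 redo_depth=0

Answer: 6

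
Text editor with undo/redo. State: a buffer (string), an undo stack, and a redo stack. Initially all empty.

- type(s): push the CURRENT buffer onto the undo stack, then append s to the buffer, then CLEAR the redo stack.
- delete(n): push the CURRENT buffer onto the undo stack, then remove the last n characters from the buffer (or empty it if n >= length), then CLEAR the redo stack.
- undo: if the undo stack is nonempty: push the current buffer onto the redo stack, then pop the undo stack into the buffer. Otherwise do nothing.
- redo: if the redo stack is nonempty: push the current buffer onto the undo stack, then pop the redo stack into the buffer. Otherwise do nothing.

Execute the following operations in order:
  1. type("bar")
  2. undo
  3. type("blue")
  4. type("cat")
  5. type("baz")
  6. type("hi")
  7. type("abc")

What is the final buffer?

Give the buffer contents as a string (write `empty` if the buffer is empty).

After op 1 (type): buf='bar' undo_depth=1 redo_depth=0
After op 2 (undo): buf='(empty)' undo_depth=0 redo_depth=1
After op 3 (type): buf='blue' undo_depth=1 redo_depth=0
After op 4 (type): buf='bluecat' undo_depth=2 redo_depth=0
After op 5 (type): buf='bluecatbaz' undo_depth=3 redo_depth=0
After op 6 (type): buf='bluecatbazhi' undo_depth=4 redo_depth=0
After op 7 (type): buf='bluecatbazhiabc' undo_depth=5 redo_depth=0

Answer: bluecatbazhiabc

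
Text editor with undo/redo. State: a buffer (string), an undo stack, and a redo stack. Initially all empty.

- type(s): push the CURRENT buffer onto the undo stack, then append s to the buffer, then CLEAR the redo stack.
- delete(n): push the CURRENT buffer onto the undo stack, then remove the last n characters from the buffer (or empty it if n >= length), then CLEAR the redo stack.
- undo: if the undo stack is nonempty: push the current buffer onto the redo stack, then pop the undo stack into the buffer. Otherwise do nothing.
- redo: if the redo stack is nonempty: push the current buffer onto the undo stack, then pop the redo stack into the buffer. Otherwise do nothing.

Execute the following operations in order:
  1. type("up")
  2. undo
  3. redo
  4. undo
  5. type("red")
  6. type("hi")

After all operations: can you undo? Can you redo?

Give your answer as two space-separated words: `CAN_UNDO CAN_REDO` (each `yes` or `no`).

After op 1 (type): buf='up' undo_depth=1 redo_depth=0
After op 2 (undo): buf='(empty)' undo_depth=0 redo_depth=1
After op 3 (redo): buf='up' undo_depth=1 redo_depth=0
After op 4 (undo): buf='(empty)' undo_depth=0 redo_depth=1
After op 5 (type): buf='red' undo_depth=1 redo_depth=0
After op 6 (type): buf='redhi' undo_depth=2 redo_depth=0

Answer: yes no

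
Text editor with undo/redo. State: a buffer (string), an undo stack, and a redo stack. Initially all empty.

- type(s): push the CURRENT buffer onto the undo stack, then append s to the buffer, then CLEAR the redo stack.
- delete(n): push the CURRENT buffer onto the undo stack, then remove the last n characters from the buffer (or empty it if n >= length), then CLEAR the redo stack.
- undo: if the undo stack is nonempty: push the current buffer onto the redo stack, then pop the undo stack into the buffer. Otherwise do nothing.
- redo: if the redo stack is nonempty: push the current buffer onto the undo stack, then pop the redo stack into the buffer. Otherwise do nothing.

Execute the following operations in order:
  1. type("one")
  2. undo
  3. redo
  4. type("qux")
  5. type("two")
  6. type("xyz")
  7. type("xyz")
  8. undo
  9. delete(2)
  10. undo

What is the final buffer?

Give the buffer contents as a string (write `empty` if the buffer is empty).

Answer: onequxtwoxyz

Derivation:
After op 1 (type): buf='one' undo_depth=1 redo_depth=0
After op 2 (undo): buf='(empty)' undo_depth=0 redo_depth=1
After op 3 (redo): buf='one' undo_depth=1 redo_depth=0
After op 4 (type): buf='onequx' undo_depth=2 redo_depth=0
After op 5 (type): buf='onequxtwo' undo_depth=3 redo_depth=0
After op 6 (type): buf='onequxtwoxyz' undo_depth=4 redo_depth=0
After op 7 (type): buf='onequxtwoxyzxyz' undo_depth=5 redo_depth=0
After op 8 (undo): buf='onequxtwoxyz' undo_depth=4 redo_depth=1
After op 9 (delete): buf='onequxtwox' undo_depth=5 redo_depth=0
After op 10 (undo): buf='onequxtwoxyz' undo_depth=4 redo_depth=1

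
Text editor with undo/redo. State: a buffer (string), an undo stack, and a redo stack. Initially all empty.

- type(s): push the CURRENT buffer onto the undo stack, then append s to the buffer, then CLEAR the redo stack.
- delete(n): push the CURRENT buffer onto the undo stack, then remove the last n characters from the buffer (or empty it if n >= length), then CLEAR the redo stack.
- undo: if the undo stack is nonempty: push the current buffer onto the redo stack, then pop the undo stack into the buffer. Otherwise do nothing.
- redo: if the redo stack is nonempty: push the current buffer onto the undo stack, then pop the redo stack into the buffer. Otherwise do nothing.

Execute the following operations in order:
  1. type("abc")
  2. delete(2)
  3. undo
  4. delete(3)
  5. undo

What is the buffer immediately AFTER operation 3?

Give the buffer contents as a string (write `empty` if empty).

Answer: abc

Derivation:
After op 1 (type): buf='abc' undo_depth=1 redo_depth=0
After op 2 (delete): buf='a' undo_depth=2 redo_depth=0
After op 3 (undo): buf='abc' undo_depth=1 redo_depth=1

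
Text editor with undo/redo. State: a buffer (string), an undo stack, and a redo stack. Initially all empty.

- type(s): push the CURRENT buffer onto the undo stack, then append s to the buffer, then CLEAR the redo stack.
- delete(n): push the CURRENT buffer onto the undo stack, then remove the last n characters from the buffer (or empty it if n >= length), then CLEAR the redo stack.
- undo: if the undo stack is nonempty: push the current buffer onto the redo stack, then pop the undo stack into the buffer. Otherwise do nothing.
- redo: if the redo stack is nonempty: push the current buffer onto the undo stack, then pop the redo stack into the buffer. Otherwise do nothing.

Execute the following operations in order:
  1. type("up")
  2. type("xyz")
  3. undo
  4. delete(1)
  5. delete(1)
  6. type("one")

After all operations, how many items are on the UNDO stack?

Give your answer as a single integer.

After op 1 (type): buf='up' undo_depth=1 redo_depth=0
After op 2 (type): buf='upxyz' undo_depth=2 redo_depth=0
After op 3 (undo): buf='up' undo_depth=1 redo_depth=1
After op 4 (delete): buf='u' undo_depth=2 redo_depth=0
After op 5 (delete): buf='(empty)' undo_depth=3 redo_depth=0
After op 6 (type): buf='one' undo_depth=4 redo_depth=0

Answer: 4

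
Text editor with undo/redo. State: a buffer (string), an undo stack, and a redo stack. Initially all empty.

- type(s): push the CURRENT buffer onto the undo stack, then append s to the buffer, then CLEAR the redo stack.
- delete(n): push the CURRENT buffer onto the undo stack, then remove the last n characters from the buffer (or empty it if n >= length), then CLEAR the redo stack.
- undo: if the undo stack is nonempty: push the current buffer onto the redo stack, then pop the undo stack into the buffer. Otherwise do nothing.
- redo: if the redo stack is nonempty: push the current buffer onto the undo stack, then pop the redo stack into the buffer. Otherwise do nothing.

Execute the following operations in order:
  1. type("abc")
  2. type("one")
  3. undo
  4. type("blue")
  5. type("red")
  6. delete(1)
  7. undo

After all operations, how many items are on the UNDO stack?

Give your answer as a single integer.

After op 1 (type): buf='abc' undo_depth=1 redo_depth=0
After op 2 (type): buf='abcone' undo_depth=2 redo_depth=0
After op 3 (undo): buf='abc' undo_depth=1 redo_depth=1
After op 4 (type): buf='abcblue' undo_depth=2 redo_depth=0
After op 5 (type): buf='abcbluered' undo_depth=3 redo_depth=0
After op 6 (delete): buf='abcbluere' undo_depth=4 redo_depth=0
After op 7 (undo): buf='abcbluered' undo_depth=3 redo_depth=1

Answer: 3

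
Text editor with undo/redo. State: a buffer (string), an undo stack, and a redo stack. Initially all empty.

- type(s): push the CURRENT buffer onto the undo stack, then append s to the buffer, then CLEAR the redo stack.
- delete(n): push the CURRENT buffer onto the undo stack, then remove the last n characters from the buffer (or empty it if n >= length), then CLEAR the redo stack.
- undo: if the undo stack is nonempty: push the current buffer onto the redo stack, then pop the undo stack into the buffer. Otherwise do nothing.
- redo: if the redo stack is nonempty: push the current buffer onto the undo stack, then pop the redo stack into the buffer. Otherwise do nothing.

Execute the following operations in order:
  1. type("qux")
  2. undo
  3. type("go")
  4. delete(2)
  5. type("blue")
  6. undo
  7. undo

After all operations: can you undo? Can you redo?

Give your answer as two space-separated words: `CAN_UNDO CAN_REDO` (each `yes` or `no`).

After op 1 (type): buf='qux' undo_depth=1 redo_depth=0
After op 2 (undo): buf='(empty)' undo_depth=0 redo_depth=1
After op 3 (type): buf='go' undo_depth=1 redo_depth=0
After op 4 (delete): buf='(empty)' undo_depth=2 redo_depth=0
After op 5 (type): buf='blue' undo_depth=3 redo_depth=0
After op 6 (undo): buf='(empty)' undo_depth=2 redo_depth=1
After op 7 (undo): buf='go' undo_depth=1 redo_depth=2

Answer: yes yes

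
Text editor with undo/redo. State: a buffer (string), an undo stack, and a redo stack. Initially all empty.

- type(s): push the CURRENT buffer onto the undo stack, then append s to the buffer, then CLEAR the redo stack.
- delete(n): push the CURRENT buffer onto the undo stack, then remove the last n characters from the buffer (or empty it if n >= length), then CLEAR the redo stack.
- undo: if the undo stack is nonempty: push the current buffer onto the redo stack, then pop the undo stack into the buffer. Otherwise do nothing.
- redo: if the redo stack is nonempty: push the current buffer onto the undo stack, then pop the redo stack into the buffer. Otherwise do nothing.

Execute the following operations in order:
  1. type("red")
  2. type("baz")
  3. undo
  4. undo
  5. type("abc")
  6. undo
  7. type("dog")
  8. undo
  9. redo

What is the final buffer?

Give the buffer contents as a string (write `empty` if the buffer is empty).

Answer: dog

Derivation:
After op 1 (type): buf='red' undo_depth=1 redo_depth=0
After op 2 (type): buf='redbaz' undo_depth=2 redo_depth=0
After op 3 (undo): buf='red' undo_depth=1 redo_depth=1
After op 4 (undo): buf='(empty)' undo_depth=0 redo_depth=2
After op 5 (type): buf='abc' undo_depth=1 redo_depth=0
After op 6 (undo): buf='(empty)' undo_depth=0 redo_depth=1
After op 7 (type): buf='dog' undo_depth=1 redo_depth=0
After op 8 (undo): buf='(empty)' undo_depth=0 redo_depth=1
After op 9 (redo): buf='dog' undo_depth=1 redo_depth=0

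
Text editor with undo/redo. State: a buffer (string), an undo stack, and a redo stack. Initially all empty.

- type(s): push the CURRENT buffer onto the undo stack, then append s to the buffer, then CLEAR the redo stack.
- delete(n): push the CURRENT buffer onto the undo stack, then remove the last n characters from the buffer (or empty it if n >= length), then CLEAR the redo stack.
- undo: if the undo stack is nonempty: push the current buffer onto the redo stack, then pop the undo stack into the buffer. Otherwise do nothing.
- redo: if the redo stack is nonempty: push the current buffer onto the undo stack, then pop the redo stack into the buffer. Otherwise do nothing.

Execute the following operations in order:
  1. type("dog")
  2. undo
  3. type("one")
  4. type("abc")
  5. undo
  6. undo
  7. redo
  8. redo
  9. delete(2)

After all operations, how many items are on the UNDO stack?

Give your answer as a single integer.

After op 1 (type): buf='dog' undo_depth=1 redo_depth=0
After op 2 (undo): buf='(empty)' undo_depth=0 redo_depth=1
After op 3 (type): buf='one' undo_depth=1 redo_depth=0
After op 4 (type): buf='oneabc' undo_depth=2 redo_depth=0
After op 5 (undo): buf='one' undo_depth=1 redo_depth=1
After op 6 (undo): buf='(empty)' undo_depth=0 redo_depth=2
After op 7 (redo): buf='one' undo_depth=1 redo_depth=1
After op 8 (redo): buf='oneabc' undo_depth=2 redo_depth=0
After op 9 (delete): buf='onea' undo_depth=3 redo_depth=0

Answer: 3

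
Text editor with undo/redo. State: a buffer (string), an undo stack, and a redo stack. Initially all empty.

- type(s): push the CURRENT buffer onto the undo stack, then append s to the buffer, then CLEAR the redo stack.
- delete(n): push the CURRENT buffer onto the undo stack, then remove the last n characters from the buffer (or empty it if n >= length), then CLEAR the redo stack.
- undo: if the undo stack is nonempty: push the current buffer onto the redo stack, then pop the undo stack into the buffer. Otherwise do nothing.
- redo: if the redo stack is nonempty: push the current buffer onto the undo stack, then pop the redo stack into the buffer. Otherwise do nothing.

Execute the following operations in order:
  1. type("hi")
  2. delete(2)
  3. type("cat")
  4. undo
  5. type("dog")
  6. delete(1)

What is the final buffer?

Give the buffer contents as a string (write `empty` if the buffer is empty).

Answer: do

Derivation:
After op 1 (type): buf='hi' undo_depth=1 redo_depth=0
After op 2 (delete): buf='(empty)' undo_depth=2 redo_depth=0
After op 3 (type): buf='cat' undo_depth=3 redo_depth=0
After op 4 (undo): buf='(empty)' undo_depth=2 redo_depth=1
After op 5 (type): buf='dog' undo_depth=3 redo_depth=0
After op 6 (delete): buf='do' undo_depth=4 redo_depth=0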